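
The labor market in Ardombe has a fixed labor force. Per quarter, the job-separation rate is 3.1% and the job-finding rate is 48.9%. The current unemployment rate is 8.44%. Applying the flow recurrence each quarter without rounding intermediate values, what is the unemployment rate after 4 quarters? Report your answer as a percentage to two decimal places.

Unemployment rate after four quarters ≈ 6.09%.

With a fixed labor force, u_{t+1} = u_t + s·(1−u_t) − f·u_t = u_t·(1−s−f) + s.
Here 1−s−f = 0.480 and s = 0.031.
u_1 = 0.084400 × 0.480 + 0.031 = 0.071512.
u_2 = 0.071512 × 0.480 + 0.031 = 0.065326.
u_3 = 0.065326 × 0.480 + 0.031 = 0.062356.
u_4 = 0.062356 × 0.480 + 0.031 = 0.060931.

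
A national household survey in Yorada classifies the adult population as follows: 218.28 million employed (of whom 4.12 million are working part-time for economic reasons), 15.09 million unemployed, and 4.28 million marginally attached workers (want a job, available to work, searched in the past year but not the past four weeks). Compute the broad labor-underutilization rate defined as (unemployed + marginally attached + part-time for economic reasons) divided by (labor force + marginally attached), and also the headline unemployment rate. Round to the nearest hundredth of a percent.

Broad underutilization rate ≈ 9.88%; headline unemployment rate ≈ 6.47%.

Labor force = 218.28 + 15.09 = 233.37 million.
Numerator = 15.09 + 4.28 + 4.12 = 23.49 million.
Denominator = 233.37 + 4.28 = 237.65 million.
Broad rate = 23.49 / 237.65 = 9.88%.
Headline unemployment rate = 15.09 / 233.37 = 6.47%.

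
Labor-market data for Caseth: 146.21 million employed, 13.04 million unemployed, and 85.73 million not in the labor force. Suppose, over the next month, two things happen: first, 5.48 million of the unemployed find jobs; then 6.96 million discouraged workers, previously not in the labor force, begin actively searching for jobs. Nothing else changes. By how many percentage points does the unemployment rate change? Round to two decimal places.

The unemployment rate changes by +0.55 percentage points.

Initially, labor force = 146.21 + 13.04 = 159.25 million, so u = 13.04/159.25 = 8.19%.
After the first change, unemployed falls and employed rises by 5.48; labor force unchanged → E = 151.69, U = 7.56, labor force = 159.25 million.
After the second change, unemployed and labor force both rise by 6.96 → E = 151.69, U = 14.52, labor force = 166.21 million.
New unemployment rate = 14.52 / 166.21 = 8.74%.
Change = 8.74% − 8.19% = +0.55 percentage points.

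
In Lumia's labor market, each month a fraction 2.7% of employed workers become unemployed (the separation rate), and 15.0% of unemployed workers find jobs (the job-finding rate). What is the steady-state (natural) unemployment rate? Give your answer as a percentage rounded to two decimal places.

Steady-state unemployment rate ≈ 15.25%.

At steady state the flows balance: s·E = f·U, so U/(E+U) = s/(s+f).
u* = 2.7 / (2.7 + 15.0) = 2.7 / 17.70 = 15.25%.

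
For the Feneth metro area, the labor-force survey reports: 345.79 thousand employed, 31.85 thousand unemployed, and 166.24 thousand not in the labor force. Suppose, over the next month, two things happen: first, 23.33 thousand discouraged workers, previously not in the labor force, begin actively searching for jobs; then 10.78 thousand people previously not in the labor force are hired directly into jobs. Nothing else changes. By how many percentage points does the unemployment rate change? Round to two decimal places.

The unemployment rate changes by +4.97 percentage points.

Initially, labor force = 345.79 + 31.85 = 377.64 thousand, so u = 31.85/377.64 = 8.43%.
After the first change, unemployed and labor force both rise by 23.33 → E = 345.79, U = 55.18, labor force = 400.97 thousand.
After the second change, employed and labor force both rise by 10.78; unemployed unchanged → E = 356.57, U = 55.18, labor force = 411.75 thousand.
New unemployment rate = 55.18 / 411.75 = 13.40%.
Change = 13.40% − 8.43% = +4.97 percentage points.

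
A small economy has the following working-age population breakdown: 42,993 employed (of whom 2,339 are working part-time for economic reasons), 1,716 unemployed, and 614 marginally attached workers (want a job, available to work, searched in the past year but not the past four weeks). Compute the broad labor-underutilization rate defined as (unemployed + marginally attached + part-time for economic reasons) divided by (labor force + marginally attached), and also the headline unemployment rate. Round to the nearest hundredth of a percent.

Broad underutilization rate ≈ 10.30%; headline unemployment rate ≈ 3.84%.

Labor force = 42,993 + 1,716 = 44,709.
Numerator = 1,716 + 614 + 2,339 = 4,669.
Denominator = 44,709 + 614 = 45,323.
Broad rate = 4,669 / 45,323 = 10.30%.
Headline unemployment rate = 1,716 / 44,709 = 3.84%.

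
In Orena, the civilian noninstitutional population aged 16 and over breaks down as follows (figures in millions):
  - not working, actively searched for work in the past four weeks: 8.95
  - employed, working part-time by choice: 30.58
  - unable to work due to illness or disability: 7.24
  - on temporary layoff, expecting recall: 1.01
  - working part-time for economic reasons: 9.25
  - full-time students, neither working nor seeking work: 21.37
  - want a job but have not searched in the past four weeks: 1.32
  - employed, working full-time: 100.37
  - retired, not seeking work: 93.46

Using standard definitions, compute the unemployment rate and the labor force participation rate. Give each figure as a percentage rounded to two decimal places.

Unemployment rate ≈ 6.63%; labor force participation rate ≈ 54.89%.

Employed = 30.58 + 9.25 + 100.37 = 140.20 million (anyone who worked, including part-time for economic reasons, counts as employed).
Unemployed = 8.95 + 1.01 = 9.96 million (jobless and actively searching, or on temporary layoff).
Labor force = 140.20 + 9.96 = 150.16 million.
Not in labor force = 7.24 + 21.37 + 1.32 + 93.46 = 123.39 million (those not working and not actively searching are outside the labor force — including those who want a job but have given up searching).
Civilian working-age population = 150.16 + 123.39 = 273.55 million.
Unemployment rate = 9.96 / 150.16 = 6.63%.
Labor force participation rate = 150.16 / 273.55 = 54.89%.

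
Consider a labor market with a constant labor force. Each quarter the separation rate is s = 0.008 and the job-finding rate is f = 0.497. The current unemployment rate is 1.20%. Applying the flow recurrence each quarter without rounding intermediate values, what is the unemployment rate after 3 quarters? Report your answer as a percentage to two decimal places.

With a fixed labor force, u_{t+1} = u_t + s·(1−u_t) − f·u_t = u_t·(1−s−f) + s.
Here 1−s−f = 0.495 and s = 0.008.
u_1 = 0.012000 × 0.495 + 0.008 = 0.013940.
u_2 = 0.013940 × 0.495 + 0.008 = 0.014900.
u_3 = 0.014900 × 0.495 + 0.008 = 0.015376.

Unemployment rate after three quarters ≈ 1.54%.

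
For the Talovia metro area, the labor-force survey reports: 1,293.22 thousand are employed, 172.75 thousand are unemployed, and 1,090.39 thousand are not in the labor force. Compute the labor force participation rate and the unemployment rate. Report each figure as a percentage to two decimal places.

Labor force participation rate ≈ 57.35%; unemployment rate ≈ 11.78%.

Labor force = employed + unemployed = 1,293.22 + 172.75 = 1,465.97 thousand.
Working-age population = 1,465.97 + 1,090.39 = 2,556.36 thousand.
Unemployment rate = 172.75 / 1,465.97 = 11.78%.
Labor force participation rate = 1,465.97 / 2,556.36 = 57.35%.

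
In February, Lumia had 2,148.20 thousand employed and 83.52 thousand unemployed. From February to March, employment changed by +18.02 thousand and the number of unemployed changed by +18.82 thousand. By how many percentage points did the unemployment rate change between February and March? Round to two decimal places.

The unemployment rate changed by +0.77 percentage points.

February: labor force = 2,148.20 + 83.52 = 2,231.72; u = 83.52/2,231.72 = 3.74%.
March: labor force = 2,166.22 + 102.34 = 2,268.56; u = 102.34/2,268.56 = 4.51%.
Change = 4.51% − 3.74% = +0.77 pp.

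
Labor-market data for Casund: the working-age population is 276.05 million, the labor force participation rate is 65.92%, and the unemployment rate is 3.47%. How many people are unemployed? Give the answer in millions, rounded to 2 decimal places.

Labor force = 0.6592 × 276.05 = 181.97 million.
Unemployed = 0.0347 × 181.97 ≈ 6.31 million.

About 6.31 million are unemployed.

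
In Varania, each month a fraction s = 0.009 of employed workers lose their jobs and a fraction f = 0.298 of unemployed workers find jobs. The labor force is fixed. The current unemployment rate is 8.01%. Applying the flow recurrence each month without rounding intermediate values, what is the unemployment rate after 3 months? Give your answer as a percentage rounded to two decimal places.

With a fixed labor force, u_{t+1} = u_t + s·(1−u_t) − f·u_t = u_t·(1−s−f) + s.
Here 1−s−f = 0.693 and s = 0.009.
u_1 = 0.080100 × 0.693 + 0.009 = 0.064509.
u_2 = 0.064509 × 0.693 + 0.009 = 0.053705.
u_3 = 0.053705 × 0.693 + 0.009 = 0.046218.

Unemployment rate after three months ≈ 4.62%.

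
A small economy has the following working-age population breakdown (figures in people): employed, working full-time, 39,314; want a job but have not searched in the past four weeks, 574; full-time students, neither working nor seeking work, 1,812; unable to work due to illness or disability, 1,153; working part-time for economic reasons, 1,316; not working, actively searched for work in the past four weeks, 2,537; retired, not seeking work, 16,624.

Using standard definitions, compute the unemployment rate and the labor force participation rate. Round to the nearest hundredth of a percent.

Employed = 39,314 + 1,316 = 40,630 (anyone who worked, including part-time for economic reasons, counts as employed).
Unemployed = 2,537.
Labor force = 40,630 + 2,537 = 43,167.
Not in labor force = 574 + 1,812 + 1,153 + 16,624 = 20,163 (those not working and not actively searching are outside the labor force — including those who want a job but have given up searching).
Civilian working-age population = 43,167 + 20,163 = 63,330.
Unemployment rate = 2,537 / 43,167 = 5.88%.
Labor force participation rate = 43,167 / 63,330 = 68.16%.

Unemployment rate ≈ 5.88%; labor force participation rate ≈ 68.16%.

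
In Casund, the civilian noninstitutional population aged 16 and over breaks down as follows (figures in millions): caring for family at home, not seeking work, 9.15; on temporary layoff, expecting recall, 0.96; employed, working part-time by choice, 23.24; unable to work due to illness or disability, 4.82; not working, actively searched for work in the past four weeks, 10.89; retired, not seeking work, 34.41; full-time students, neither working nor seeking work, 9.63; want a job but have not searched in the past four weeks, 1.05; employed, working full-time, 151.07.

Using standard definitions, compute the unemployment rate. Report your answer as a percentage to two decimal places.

Unemployment rate ≈ 6.37%.

Employed = 23.24 + 151.07 = 174.31 million.
Unemployed = 0.96 + 10.89 = 11.85 million (jobless and actively searching, or on temporary layoff).
Labor force = 174.31 + 11.85 = 186.16 million.
Unemployment rate = 11.85 / 186.16 = 6.37%.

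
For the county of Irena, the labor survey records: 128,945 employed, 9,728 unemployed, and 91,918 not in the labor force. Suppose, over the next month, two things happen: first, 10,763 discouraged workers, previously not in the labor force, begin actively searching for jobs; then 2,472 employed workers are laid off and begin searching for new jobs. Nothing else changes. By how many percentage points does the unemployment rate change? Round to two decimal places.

The unemployment rate changes by +8.35 percentage points.

Initially, labor force = 128,945 + 9,728 = 138,673, so u = 9,728/138,673 = 7.02%.
After the first change, unemployed and labor force both rise by 10,763 → E = 128,945, U = 20,491, labor force = 149,436.
After the second change, employed falls and unemployed rises by 2,472; labor force unchanged → E = 126,473, U = 22,963, labor force = 149,436.
New unemployment rate = 22,963 / 149,436 = 15.37%.
Change = 15.37% − 7.02% = +8.35 percentage points.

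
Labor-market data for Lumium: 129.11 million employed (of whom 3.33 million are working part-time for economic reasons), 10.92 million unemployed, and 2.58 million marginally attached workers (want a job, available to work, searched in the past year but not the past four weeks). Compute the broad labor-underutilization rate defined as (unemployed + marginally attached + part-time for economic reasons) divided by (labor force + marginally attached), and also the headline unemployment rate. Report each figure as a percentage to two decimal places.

Labor force = 129.11 + 10.92 = 140.03 million.
Numerator = 10.92 + 2.58 + 3.33 = 16.83 million.
Denominator = 140.03 + 2.58 = 142.61 million.
Broad rate = 16.83 / 142.61 = 11.80%.
Headline unemployment rate = 10.92 / 140.03 = 7.80%.

Broad underutilization rate ≈ 11.80%; headline unemployment rate ≈ 7.80%.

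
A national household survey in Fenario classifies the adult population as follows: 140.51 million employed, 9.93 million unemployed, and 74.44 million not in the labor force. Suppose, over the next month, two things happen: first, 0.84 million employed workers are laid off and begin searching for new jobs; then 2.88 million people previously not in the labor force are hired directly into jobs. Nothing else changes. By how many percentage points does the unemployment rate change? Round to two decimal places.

Initially, labor force = 140.51 + 9.93 = 150.44 million, so u = 9.93/150.44 = 6.60%.
After the first change, employed falls and unemployed rises by 0.84; labor force unchanged → E = 139.67, U = 10.77, labor force = 150.44 million.
After the second change, employed and labor force both rise by 2.88; unemployed unchanged → E = 142.55, U = 10.77, labor force = 153.32 million.
New unemployment rate = 10.77 / 153.32 = 7.02%.
Change = 7.02% − 6.60% = +0.42 percentage points.

The unemployment rate changes by +0.42 percentage points.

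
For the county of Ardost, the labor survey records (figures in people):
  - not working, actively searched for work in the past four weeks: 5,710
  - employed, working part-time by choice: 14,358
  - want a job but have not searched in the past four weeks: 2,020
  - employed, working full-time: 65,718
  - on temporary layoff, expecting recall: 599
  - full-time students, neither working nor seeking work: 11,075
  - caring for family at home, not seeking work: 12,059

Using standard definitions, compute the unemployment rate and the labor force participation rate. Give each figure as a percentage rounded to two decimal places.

Unemployment rate ≈ 7.30%; labor force participation rate ≈ 77.45%.

Employed = 14,358 + 65,718 = 80,076.
Unemployed = 5,710 + 599 = 6,309 (jobless and actively searching, or on temporary layoff).
Labor force = 80,076 + 6,309 = 86,385.
Not in labor force = 2,020 + 11,075 + 12,059 = 25,154 (those not working and not actively searching are outside the labor force — including those who want a job but have given up searching).
Civilian working-age population = 86,385 + 25,154 = 111,539.
Unemployment rate = 6,309 / 86,385 = 7.30%.
Labor force participation rate = 86,385 / 111,539 = 77.45%.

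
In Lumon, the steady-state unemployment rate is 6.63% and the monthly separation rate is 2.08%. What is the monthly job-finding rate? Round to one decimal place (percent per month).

Job-finding rate ≈ 29.3% per month.

From u* = s/(s+f): f = s·(1−u)/u.
f = 2.08 × (1 − 0.0663) / 0.0663 = 1.9421 / 0.0663 ≈ 29.3% per month.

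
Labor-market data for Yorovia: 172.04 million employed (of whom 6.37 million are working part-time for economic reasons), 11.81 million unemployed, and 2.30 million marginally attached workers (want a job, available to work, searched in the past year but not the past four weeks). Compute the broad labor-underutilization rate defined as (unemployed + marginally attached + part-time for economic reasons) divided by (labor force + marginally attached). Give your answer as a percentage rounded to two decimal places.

Labor force = 172.04 + 11.81 = 183.85 million.
Numerator = 11.81 + 2.30 + 6.37 = 20.48 million.
Denominator = 183.85 + 2.30 = 186.15 million.
Broad rate = 20.48 / 186.15 = 11.00%.

Broad underutilization rate ≈ 11.00%.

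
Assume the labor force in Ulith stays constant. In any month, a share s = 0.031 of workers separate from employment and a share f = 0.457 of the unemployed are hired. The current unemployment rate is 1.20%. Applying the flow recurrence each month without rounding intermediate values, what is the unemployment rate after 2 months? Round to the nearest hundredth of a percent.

Unemployment rate after two months ≈ 5.00%.

With a fixed labor force, u_{t+1} = u_t + s·(1−u_t) − f·u_t = u_t·(1−s−f) + s.
Here 1−s−f = 0.512 and s = 0.031.
u_1 = 0.012000 × 0.512 + 0.031 = 0.037144.
u_2 = 0.037144 × 0.512 + 0.031 = 0.050018.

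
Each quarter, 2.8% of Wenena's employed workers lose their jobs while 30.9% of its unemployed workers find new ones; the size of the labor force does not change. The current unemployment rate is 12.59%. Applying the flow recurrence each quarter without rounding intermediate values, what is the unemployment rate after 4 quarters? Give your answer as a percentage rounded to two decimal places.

Unemployment rate after four quarters ≈ 9.14%.

With a fixed labor force, u_{t+1} = u_t + s·(1−u_t) − f·u_t = u_t·(1−s−f) + s.
Here 1−s−f = 0.663 and s = 0.028.
u_1 = 0.125900 × 0.663 + 0.028 = 0.111472.
u_2 = 0.111472 × 0.663 + 0.028 = 0.101906.
u_3 = 0.101906 × 0.663 + 0.028 = 0.095564.
u_4 = 0.095564 × 0.663 + 0.028 = 0.091359.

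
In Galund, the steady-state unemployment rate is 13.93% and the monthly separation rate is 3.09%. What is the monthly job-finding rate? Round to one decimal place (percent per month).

From u* = s/(s+f): f = s·(1−u)/u.
f = 3.09 × (1 − 0.1393) / 0.1393 = 2.6596 / 0.1393 ≈ 19.1% per month.

Job-finding rate ≈ 19.1% per month.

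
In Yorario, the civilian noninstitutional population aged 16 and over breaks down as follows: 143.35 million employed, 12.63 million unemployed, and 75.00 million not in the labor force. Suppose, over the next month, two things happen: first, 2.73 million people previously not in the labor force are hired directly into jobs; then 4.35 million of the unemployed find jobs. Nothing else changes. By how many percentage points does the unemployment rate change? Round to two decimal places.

The unemployment rate changes by −2.88 percentage points.

Initially, labor force = 143.35 + 12.63 = 155.98 million, so u = 12.63/155.98 = 8.10%.
After the first change, employed and labor force both rise by 2.73; unemployed unchanged → E = 146.08, U = 12.63, labor force = 158.71 million.
After the second change, unemployed falls and employed rises by 4.35; labor force unchanged → E = 150.43, U = 8.28, labor force = 158.71 million.
New unemployment rate = 8.28 / 158.71 = 5.22%.
Change = 5.22% − 8.10% = −2.88 percentage points.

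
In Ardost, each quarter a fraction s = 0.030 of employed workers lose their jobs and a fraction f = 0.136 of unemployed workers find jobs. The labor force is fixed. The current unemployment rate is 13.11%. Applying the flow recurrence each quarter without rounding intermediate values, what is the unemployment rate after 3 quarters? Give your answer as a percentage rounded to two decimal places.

With a fixed labor force, u_{t+1} = u_t + s·(1−u_t) − f·u_t = u_t·(1−s−f) + s.
Here 1−s−f = 0.834 and s = 0.030.
u_1 = 0.131100 × 0.834 + 0.030 = 0.139337.
u_2 = 0.139337 × 0.834 + 0.030 = 0.146207.
u_3 = 0.146207 × 0.834 + 0.030 = 0.151937.

Unemployment rate after three quarters ≈ 15.19%.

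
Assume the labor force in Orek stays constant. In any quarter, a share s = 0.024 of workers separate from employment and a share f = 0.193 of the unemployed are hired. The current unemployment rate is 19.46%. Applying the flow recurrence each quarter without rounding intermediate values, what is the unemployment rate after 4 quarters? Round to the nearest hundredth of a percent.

With a fixed labor force, u_{t+1} = u_t + s·(1−u_t) − f·u_t = u_t·(1−s−f) + s.
Here 1−s−f = 0.783 and s = 0.024.
u_1 = 0.194600 × 0.783 + 0.024 = 0.176372.
u_2 = 0.176372 × 0.783 + 0.024 = 0.162099.
u_3 = 0.162099 × 0.783 + 0.024 = 0.150924.
u_4 = 0.150924 × 0.783 + 0.024 = 0.142173.

Unemployment rate after four quarters ≈ 14.22%.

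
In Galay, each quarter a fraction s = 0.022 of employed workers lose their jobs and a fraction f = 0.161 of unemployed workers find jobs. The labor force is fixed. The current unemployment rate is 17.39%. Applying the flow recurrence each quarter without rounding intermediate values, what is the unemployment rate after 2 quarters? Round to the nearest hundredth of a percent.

With a fixed labor force, u_{t+1} = u_t + s·(1−u_t) − f·u_t = u_t·(1−s−f) + s.
Here 1−s−f = 0.817 and s = 0.022.
u_1 = 0.173900 × 0.817 + 0.022 = 0.164076.
u_2 = 0.164076 × 0.817 + 0.022 = 0.156050.

Unemployment rate after two quarters ≈ 15.61%.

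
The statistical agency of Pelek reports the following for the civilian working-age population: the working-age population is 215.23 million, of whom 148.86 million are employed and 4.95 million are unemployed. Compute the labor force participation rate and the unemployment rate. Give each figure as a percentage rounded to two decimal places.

Labor force = employed + unemployed = 148.86 + 4.95 = 153.81 million.
Unemployment rate = 4.95 / 153.81 = 3.22%.
Labor force participation rate = 153.81 / 215.23 = 71.46%.

Labor force participation rate ≈ 71.46%; unemployment rate ≈ 3.22%.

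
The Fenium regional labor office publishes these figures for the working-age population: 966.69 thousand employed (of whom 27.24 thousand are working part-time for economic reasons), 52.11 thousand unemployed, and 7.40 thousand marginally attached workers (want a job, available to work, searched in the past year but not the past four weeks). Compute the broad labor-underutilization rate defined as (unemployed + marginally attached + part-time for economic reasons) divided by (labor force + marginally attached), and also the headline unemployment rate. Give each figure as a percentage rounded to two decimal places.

Labor force = 966.69 + 52.11 = 1,018.80 thousand.
Numerator = 52.11 + 7.40 + 27.24 = 86.75 thousand.
Denominator = 1,018.80 + 7.40 = 1,026.20 thousand.
Broad rate = 86.75 / 1,026.20 = 8.45%.
Headline unemployment rate = 52.11 / 1,018.80 = 5.11%.

Broad underutilization rate ≈ 8.45%; headline unemployment rate ≈ 5.11%.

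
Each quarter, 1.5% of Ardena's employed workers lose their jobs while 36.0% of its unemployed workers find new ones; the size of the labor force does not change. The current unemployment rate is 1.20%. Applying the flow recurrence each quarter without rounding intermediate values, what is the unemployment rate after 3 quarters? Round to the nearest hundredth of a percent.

With a fixed labor force, u_{t+1} = u_t + s·(1−u_t) − f·u_t = u_t·(1−s−f) + s.
Here 1−s−f = 0.625 and s = 0.015.
u_1 = 0.012000 × 0.625 + 0.015 = 0.022500.
u_2 = 0.022500 × 0.625 + 0.015 = 0.029062.
u_3 = 0.029062 × 0.625 + 0.015 = 0.033164.

Unemployment rate after three quarters ≈ 3.32%.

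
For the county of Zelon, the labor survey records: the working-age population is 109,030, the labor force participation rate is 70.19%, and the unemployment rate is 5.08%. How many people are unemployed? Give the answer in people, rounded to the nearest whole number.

About 3,888 are unemployed.

Labor force = 0.7019 × 109,030 = 76,528.
Unemployed = 0.0508 × 76,528 ≈ 3,888.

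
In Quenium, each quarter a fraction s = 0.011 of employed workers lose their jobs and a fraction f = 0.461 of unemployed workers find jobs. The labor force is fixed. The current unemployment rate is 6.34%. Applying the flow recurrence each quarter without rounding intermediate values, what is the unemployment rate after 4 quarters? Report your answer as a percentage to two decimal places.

With a fixed labor force, u_{t+1} = u_t + s·(1−u_t) − f·u_t = u_t·(1−s−f) + s.
Here 1−s−f = 0.528 and s = 0.011.
u_1 = 0.063400 × 0.528 + 0.011 = 0.044475.
u_2 = 0.044475 × 0.528 + 0.011 = 0.034483.
u_3 = 0.034483 × 0.528 + 0.011 = 0.029207.
u_4 = 0.029207 × 0.528 + 0.011 = 0.026421.

Unemployment rate after four quarters ≈ 2.64%.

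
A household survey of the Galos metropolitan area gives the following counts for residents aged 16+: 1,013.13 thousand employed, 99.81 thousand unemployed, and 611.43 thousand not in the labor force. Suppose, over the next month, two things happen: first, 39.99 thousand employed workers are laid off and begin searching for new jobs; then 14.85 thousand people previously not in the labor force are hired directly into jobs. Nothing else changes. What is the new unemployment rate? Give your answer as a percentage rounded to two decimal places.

Initially, labor force = 1,013.13 + 99.81 = 1,112.94 thousand, so u = 99.81/1,112.94 = 8.97%.
After the first change, employed falls and unemployed rises by 39.99; labor force unchanged → E = 973.14, U = 139.80, labor force = 1,112.94 thousand.
After the second change, employed and labor force both rise by 14.85; unemployed unchanged → E = 987.99, U = 139.80, labor force = 1,127.79 thousand.
New unemployment rate = 139.80 / 1,127.79 = 12.40%.

New unemployment rate ≈ 12.40%.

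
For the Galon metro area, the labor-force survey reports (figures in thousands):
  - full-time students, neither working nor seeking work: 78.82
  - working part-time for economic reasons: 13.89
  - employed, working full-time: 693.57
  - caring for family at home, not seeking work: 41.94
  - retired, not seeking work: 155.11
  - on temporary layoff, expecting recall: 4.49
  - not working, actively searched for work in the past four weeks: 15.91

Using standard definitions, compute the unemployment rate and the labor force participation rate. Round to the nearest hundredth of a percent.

Unemployment rate ≈ 2.80%; labor force participation rate ≈ 72.52%.

Employed = 13.89 + 693.57 = 707.46 thousand (anyone who worked, including part-time for economic reasons, counts as employed).
Unemployed = 4.49 + 15.91 = 20.40 thousand (jobless and actively searching, or on temporary layoff).
Labor force = 707.46 + 20.40 = 727.86 thousand.
Not in labor force = 78.82 + 41.94 + 155.11 = 275.87 thousand (those not working and not actively searching are outside the labor force).
Civilian working-age population = 727.86 + 275.87 = 1,003.73 thousand.
Unemployment rate = 20.40 / 727.86 = 2.80%.
Labor force participation rate = 727.86 / 1,003.73 = 72.52%.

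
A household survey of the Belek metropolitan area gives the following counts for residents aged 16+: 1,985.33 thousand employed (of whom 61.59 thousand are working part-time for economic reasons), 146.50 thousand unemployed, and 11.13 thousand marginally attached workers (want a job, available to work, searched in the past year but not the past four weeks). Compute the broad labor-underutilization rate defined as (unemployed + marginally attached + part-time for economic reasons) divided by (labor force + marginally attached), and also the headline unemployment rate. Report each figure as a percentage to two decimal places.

Labor force = 1,985.33 + 146.50 = 2,131.83 thousand.
Numerator = 146.50 + 11.13 + 61.59 = 219.22 thousand.
Denominator = 2,131.83 + 11.13 = 2,142.96 thousand.
Broad rate = 219.22 / 2,142.96 = 10.23%.
Headline unemployment rate = 146.50 / 2,131.83 = 6.87%.

Broad underutilization rate ≈ 10.23%; headline unemployment rate ≈ 6.87%.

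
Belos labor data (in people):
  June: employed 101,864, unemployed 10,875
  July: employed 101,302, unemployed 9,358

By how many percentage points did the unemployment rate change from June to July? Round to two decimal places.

June: labor force = 101,864 + 10,875 = 112,739; u = 10,875/112,739 = 9.65%.
July: labor force = 101,302 + 9,358 = 110,660; u = 9,358/110,660 = 8.46%.
Change = 8.46% − 9.65% = −1.19 pp.

The unemployment rate changed by −1.19 percentage points.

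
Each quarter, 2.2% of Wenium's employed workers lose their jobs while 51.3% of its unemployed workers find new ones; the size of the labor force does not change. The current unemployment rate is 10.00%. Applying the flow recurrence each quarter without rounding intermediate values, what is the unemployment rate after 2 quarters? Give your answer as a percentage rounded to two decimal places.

Unemployment rate after two quarters ≈ 5.39%.

With a fixed labor force, u_{t+1} = u_t + s·(1−u_t) − f·u_t = u_t·(1−s−f) + s.
Here 1−s−f = 0.465 and s = 0.022.
u_1 = 0.100000 × 0.465 + 0.022 = 0.068500.
u_2 = 0.068500 × 0.465 + 0.022 = 0.053853.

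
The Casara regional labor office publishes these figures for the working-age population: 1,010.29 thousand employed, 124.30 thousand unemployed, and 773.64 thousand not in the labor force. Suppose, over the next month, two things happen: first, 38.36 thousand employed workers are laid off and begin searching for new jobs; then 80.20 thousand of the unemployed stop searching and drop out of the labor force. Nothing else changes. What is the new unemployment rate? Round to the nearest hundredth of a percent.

Initially, labor force = 1,010.29 + 124.30 = 1,134.59 thousand, so u = 124.30/1,134.59 = 10.96%.
After the first change, employed falls and unemployed rises by 38.36; labor force unchanged → E = 971.93, U = 162.66, labor force = 1,134.59 thousand.
After the second change, unemployed and labor force both fall by 80.20 → E = 971.93, U = 82.46, labor force = 1,054.39 thousand.
New unemployment rate = 82.46 / 1,054.39 = 7.82%.

New unemployment rate ≈ 7.82%.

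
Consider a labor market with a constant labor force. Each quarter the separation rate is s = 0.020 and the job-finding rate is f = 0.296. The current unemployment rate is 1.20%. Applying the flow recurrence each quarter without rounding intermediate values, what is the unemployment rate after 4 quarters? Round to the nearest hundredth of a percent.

Unemployment rate after four quarters ≈ 5.21%.

With a fixed labor force, u_{t+1} = u_t + s·(1−u_t) − f·u_t = u_t·(1−s−f) + s.
Here 1−s−f = 0.684 and s = 0.020.
u_1 = 0.012000 × 0.684 + 0.020 = 0.028208.
u_2 = 0.028208 × 0.684 + 0.020 = 0.039294.
u_3 = 0.039294 × 0.684 + 0.020 = 0.046877.
u_4 = 0.046877 × 0.684 + 0.020 = 0.052064.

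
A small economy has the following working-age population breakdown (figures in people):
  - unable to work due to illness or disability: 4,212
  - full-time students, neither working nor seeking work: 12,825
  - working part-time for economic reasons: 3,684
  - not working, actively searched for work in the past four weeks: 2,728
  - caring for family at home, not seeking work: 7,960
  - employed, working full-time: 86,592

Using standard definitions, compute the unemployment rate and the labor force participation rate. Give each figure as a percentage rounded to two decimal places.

Unemployment rate ≈ 2.93%; labor force participation rate ≈ 78.82%.

Employed = 3,684 + 86,592 = 90,276 (anyone who worked, including part-time for economic reasons, counts as employed).
Unemployed = 2,728.
Labor force = 90,276 + 2,728 = 93,004.
Not in labor force = 4,212 + 12,825 + 7,960 = 24,997 (those not working and not actively searching are outside the labor force).
Civilian working-age population = 93,004 + 24,997 = 118,001.
Unemployment rate = 2,728 / 93,004 = 2.93%.
Labor force participation rate = 93,004 / 118,001 = 78.82%.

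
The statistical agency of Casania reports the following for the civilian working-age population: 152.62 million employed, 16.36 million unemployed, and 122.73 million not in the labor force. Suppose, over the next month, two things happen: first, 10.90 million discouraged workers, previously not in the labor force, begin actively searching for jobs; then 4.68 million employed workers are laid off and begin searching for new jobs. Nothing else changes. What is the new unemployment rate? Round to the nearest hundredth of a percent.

New unemployment rate ≈ 17.76%.

Initially, labor force = 152.62 + 16.36 = 168.98 million, so u = 16.36/168.98 = 9.68%.
After the first change, unemployed and labor force both rise by 10.90 → E = 152.62, U = 27.26, labor force = 179.88 million.
After the second change, employed falls and unemployed rises by 4.68; labor force unchanged → E = 147.94, U = 31.94, labor force = 179.88 million.
New unemployment rate = 31.94 / 179.88 = 17.76%.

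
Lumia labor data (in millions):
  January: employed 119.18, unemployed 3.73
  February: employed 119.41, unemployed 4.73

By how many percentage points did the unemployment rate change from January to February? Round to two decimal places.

The unemployment rate changed by +0.78 percentage points.

January: labor force = 119.18 + 3.73 = 122.91; u = 3.73/122.91 = 3.03%.
February: labor force = 119.41 + 4.73 = 124.14; u = 4.73/124.14 = 3.81%.
Change = 3.81% − 3.03% = +0.78 pp.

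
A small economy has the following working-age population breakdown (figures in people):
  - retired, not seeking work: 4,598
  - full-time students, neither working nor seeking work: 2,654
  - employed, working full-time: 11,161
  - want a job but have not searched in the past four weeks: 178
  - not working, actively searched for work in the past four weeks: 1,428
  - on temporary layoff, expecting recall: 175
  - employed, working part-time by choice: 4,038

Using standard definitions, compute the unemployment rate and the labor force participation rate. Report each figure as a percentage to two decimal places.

Employed = 11,161 + 4,038 = 15,199.
Unemployed = 1,428 + 175 = 1,603 (jobless and actively searching, or on temporary layoff).
Labor force = 15,199 + 1,603 = 16,802.
Not in labor force = 4,598 + 2,654 + 178 = 7,430 (those not working and not actively searching are outside the labor force — including those who want a job but have given up searching).
Civilian working-age population = 16,802 + 7,430 = 24,232.
Unemployment rate = 1,603 / 16,802 = 9.54%.
Labor force participation rate = 16,802 / 24,232 = 69.34%.

Unemployment rate ≈ 9.54%; labor force participation rate ≈ 69.34%.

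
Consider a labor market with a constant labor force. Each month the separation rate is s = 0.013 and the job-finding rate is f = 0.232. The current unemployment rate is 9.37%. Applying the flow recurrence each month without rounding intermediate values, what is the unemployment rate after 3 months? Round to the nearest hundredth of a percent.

With a fixed labor force, u_{t+1} = u_t + s·(1−u_t) − f·u_t = u_t·(1−s−f) + s.
Here 1−s−f = 0.755 and s = 0.013.
u_1 = 0.093700 × 0.755 + 0.013 = 0.083743.
u_2 = 0.083743 × 0.755 + 0.013 = 0.076226.
u_3 = 0.076226 × 0.755 + 0.013 = 0.070551.

Unemployment rate after three months ≈ 7.06%.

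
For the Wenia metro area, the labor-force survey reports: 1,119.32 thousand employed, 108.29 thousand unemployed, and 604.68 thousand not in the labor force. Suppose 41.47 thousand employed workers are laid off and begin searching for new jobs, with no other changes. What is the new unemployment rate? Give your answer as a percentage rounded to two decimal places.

New unemployment rate ≈ 12.20%.

Initially, labor force = 1,119.32 + 108.29 = 1,227.61 thousand, so u = 108.29/1,227.61 = 8.82%.
After the change, employed falls and unemployed rises by 41.47; labor force unchanged → E = 1,077.85, U = 149.76, labor force = 1,227.61 thousand.
New unemployment rate = 149.76 / 1,227.61 = 12.20%.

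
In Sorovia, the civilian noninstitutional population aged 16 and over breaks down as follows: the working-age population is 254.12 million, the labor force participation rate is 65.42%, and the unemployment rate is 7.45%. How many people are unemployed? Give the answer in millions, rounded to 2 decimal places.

About 12.39 million are unemployed.

Labor force = 0.6542 × 254.12 = 166.25 million.
Unemployed = 0.0745 × 166.25 ≈ 12.39 million.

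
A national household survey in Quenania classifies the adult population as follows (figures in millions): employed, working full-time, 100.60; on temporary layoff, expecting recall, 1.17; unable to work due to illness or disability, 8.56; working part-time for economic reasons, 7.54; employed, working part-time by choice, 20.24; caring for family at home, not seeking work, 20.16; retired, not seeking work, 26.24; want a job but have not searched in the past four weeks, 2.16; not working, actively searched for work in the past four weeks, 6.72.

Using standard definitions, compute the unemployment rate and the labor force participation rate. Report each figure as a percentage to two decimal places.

Unemployment rate ≈ 5.79%; labor force participation rate ≈ 70.46%.

Employed = 100.60 + 7.54 + 20.24 = 128.38 million (anyone who worked, including part-time for economic reasons, counts as employed).
Unemployed = 1.17 + 6.72 = 7.89 million (jobless and actively searching, or on temporary layoff).
Labor force = 128.38 + 7.89 = 136.27 million.
Not in labor force = 8.56 + 20.16 + 26.24 + 2.16 = 57.12 million (those not working and not actively searching are outside the labor force — including those who want a job but have given up searching).
Civilian working-age population = 136.27 + 57.12 = 193.39 million.
Unemployment rate = 7.89 / 136.27 = 5.79%.
Labor force participation rate = 136.27 / 193.39 = 70.46%.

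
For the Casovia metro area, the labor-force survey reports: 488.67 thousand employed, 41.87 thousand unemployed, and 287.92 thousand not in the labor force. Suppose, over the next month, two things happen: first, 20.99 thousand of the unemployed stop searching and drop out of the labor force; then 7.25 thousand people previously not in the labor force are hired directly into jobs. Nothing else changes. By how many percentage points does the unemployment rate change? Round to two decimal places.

The unemployment rate changes by −3.85 percentage points.

Initially, labor force = 488.67 + 41.87 = 530.54 thousand, so u = 41.87/530.54 = 7.89%.
After the first change, unemployed and labor force both fall by 20.99 → E = 488.67, U = 20.88, labor force = 509.55 thousand.
After the second change, employed and labor force both rise by 7.25; unemployed unchanged → E = 495.92, U = 20.88, labor force = 516.80 thousand.
New unemployment rate = 20.88 / 516.80 = 4.04%.
Change = 4.04% − 7.89% = −3.85 percentage points.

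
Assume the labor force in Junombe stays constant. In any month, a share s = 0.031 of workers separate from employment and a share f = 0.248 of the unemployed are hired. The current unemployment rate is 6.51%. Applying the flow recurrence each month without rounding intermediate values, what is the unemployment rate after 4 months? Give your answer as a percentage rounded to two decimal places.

With a fixed labor force, u_{t+1} = u_t + s·(1−u_t) − f·u_t = u_t·(1−s−f) + s.
Here 1−s−f = 0.721 and s = 0.031.
u_1 = 0.065100 × 0.721 + 0.031 = 0.077937.
u_2 = 0.077937 × 0.721 + 0.031 = 0.087193.
u_3 = 0.087193 × 0.721 + 0.031 = 0.093866.
u_4 = 0.093866 × 0.721 + 0.031 = 0.098677.

Unemployment rate after four months ≈ 9.87%.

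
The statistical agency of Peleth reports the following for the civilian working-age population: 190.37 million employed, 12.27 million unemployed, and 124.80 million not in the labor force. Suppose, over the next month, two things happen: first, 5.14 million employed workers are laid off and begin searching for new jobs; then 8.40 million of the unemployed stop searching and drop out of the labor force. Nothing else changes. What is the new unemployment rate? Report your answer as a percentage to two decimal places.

New unemployment rate ≈ 4.64%.

Initially, labor force = 190.37 + 12.27 = 202.64 million, so u = 12.27/202.64 = 6.06%.
After the first change, employed falls and unemployed rises by 5.14; labor force unchanged → E = 185.23, U = 17.41, labor force = 202.64 million.
After the second change, unemployed and labor force both fall by 8.40 → E = 185.23, U = 9.01, labor force = 194.24 million.
New unemployment rate = 9.01 / 194.24 = 4.64%.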